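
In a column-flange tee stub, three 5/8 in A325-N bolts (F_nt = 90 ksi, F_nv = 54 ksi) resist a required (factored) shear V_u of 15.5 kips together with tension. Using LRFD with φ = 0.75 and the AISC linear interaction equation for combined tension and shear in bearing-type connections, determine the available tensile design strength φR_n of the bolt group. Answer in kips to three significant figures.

54.9 kips

A_b = π·0.625²/4 = 0.3068 in²; f_rv = 15.5 / (3 × 0.3068) = 16.84 ksi.
F'_nt = 1.3 F_nt − (F_nt / φF_nv) f_rv = 1.3·90 − (90/(0.75·54))·16.84 = 79.58 ksi, capped at F_nt → F'_nt = 79.58 ksi.
R_n = F'_nt · A_b · n = 79.58 × 0.3068 × 3 = 73.24 kips.
Design strength φR_n = 0.75 × 73.24 = 54.9 kips.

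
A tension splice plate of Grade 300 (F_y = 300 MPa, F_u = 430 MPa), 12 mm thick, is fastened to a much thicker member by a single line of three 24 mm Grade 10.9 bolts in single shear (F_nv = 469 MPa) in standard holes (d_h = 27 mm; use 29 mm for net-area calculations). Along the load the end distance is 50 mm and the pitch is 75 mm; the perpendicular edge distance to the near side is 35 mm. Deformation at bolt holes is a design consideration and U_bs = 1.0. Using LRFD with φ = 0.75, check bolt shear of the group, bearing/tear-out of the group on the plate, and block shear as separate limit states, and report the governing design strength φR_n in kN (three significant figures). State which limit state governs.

375 kN (block shear governs)

Bolt shear: A_b = π·24²/4 = 452.4 mm²; R_n = 469 × 452.4 × 3 × 1 / 1000 = 636.5 kN → 0.75 × 636.5 = 477 kN.
Bearing: edge l_c = 36.5, r_n = 226 kN; interior l_c = 48, r_n = 297.2 kN; R_n = 226 + 2·297.2 = 820.4 kN → 615 kN.
Block shear: A_gv = 2400, A_nv = 1530, A_nt = 246 mm²; R_n = min(0.6F_uA_nv, 0.6F_yA_gv) + U_bs·F_u·A_nt = 500.5 kN → 375 kN.
Block shear governs: 375 kN.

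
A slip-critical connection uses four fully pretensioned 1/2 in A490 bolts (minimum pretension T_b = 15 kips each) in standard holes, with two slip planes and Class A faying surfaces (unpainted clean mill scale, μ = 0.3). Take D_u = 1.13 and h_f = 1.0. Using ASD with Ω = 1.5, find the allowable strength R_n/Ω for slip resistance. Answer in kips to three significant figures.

27.1 kips

R_n = μ · D_u · h_f · T_b · n_s · n_b = 0.3 × 1.13 × 1.0 × 15 × 2 × 4 = 40.68 kips.
Allowable strength R_n/Ω = 40.68 / 1.5 = 27.1 kips.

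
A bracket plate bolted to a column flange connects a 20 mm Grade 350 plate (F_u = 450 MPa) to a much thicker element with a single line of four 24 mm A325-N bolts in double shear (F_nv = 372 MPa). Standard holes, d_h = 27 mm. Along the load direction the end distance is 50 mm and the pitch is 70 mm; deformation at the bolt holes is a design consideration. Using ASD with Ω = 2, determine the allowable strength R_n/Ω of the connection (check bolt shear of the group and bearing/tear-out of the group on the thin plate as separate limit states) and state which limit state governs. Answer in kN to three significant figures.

673 kN (bolt shear governs)

Bolt shear: A_b = π·24²/4 = 452.4 mm²; R_n = 372 × 452.4 × 4 × 2 / 1000 = 1346 kN → 1346 / 2 = 673 kN.
Bearing (1.2 l_c t F_u ≤ 2.4 d t F_u): upper limit = 2.4·24·20·450 / 1000 = 518.4 kN.
  Edge l_c = 50 − 27/2 = 36.5 → r_n = 394.2 kN; interior l_c = 70 − 27 = 43 → r_n = 464.4 kN.
  R_n,bearing = 1·394.2 + 3·464.4 = 1787 kN → 1787 / 2 = 894 kN.
Bolt shear governs: 673 kN.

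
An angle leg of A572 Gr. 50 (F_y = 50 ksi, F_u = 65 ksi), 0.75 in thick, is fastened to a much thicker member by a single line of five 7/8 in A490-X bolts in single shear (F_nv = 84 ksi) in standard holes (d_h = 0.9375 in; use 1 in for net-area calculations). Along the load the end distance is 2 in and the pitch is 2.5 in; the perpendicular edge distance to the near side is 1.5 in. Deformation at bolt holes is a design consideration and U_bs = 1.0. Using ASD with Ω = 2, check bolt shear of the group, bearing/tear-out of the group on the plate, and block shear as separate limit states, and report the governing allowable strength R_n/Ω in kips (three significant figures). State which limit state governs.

126 kips (bolt shear governs)

Bolt shear: A_b = π·0.875²/4 = 0.6013 in²; R_n = 84 × 0.6013 × 5 × 1 = 252.6 kips → 252.6 / 2 = 126 kips.
Bearing: edge l_c = 1.531, r_n = 89.58 kips; interior l_c = 1.562, r_n = 91.41 kips; R_n = 89.58 + 4·91.41 = 455.2 kips → 228 kips.
Block shear: A_gv = 9, A_nv = 5.625, A_nt = 0.75 in²; R_n = min(0.6F_uA_nv, 0.6F_yA_gv) + U_bs·F_u·A_nt = 268.1 kips → 134 kips.
Bolt shear governs: 126 kips.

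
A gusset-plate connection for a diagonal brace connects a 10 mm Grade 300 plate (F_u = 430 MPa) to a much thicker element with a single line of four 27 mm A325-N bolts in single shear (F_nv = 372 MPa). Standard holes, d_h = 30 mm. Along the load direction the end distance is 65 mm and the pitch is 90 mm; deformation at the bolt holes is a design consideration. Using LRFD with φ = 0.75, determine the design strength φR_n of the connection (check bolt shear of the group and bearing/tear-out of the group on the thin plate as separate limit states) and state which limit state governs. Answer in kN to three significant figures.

639 kN (bolt shear governs)

Bolt shear: A_b = π·27²/4 = 572.6 mm²; R_n = 372 × 572.6 × 4 × 1 / 1000 = 852 kN → 0.75 × 852 = 639 kN.
Bearing (1.2 l_c t F_u ≤ 2.4 d t F_u): upper limit = 2.4·27·10·430 / 1000 = 278.6 kN.
  Edge l_c = 65 − 30/2 = 50 → r_n = 258 kN; interior l_c = 90 − 30 = 60 → r_n = 278.6 kN.
  R_n,bearing = 1·258 + 3·278.6 = 1094 kN → 0.75 × 1094 = 820 kN.
Bolt shear governs: 639 kN.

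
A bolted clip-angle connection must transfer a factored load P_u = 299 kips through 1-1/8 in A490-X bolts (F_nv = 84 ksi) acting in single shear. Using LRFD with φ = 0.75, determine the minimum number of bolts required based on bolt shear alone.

A_b = π·1.125²/4 = 0.994 in².
Per-bolt design strength φR_n = 0.75 × 84 × 0.994 × 1 = 62.62 kips.
n ≥ 299 / 62.62 = 4.775 → use 5 bolts.

5 bolts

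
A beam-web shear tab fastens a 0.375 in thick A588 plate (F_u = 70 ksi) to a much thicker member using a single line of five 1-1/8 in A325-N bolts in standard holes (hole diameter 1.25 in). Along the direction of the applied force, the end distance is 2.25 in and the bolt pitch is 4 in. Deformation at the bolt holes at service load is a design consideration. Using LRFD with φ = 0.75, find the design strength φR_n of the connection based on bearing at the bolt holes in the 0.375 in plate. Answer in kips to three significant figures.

Per bolt r_n = 1.2 l_c t F_u ≤ 2.4 d t F_u; upper limit = 2.4 × 1.125 × 0.375 × 70 = 70.88 kips.
Edge bolt: l_c = 2.25 − 1.25/2 = 1.625 in → 1.2 × 1.625 × 0.375 × 70 = 51.19 → r_n = 51.19 kips.
Interior bolts: l_c = 4 − 1.25 = 2.75 in → 1.2 × 2.75 × 0.375 × 70 = 86.62 → r_n = 70.88 kips.
R_n = 1 × 51.19 + 4 × 70.88 = 334.7 kips.
Design strength φR_n = 0.75 × 334.7 = 251 kips.

251 kips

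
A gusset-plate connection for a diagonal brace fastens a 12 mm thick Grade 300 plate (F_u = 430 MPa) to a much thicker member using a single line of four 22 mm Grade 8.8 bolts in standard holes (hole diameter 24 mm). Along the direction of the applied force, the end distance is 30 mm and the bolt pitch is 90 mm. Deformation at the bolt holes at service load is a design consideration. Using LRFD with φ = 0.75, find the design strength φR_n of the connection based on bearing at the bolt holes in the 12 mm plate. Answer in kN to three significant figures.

Per bolt r_n = 1.2 l_c t F_u ≤ 2.4 d t F_u; upper limit = 2.4 × 22 × 12 × 430 / 1000 = 272.4 kN.
Edge bolt: l_c = 30 − 24/2 = 18 mm → 1.2 × 18 × 12 × 430 / 1000 = 111.5 → r_n = 111.5 kN.
Interior bolts: l_c = 90 − 24 = 66 mm → 1.2 × 66 × 12 × 430 / 1000 = 408.7 → r_n = 272.4 kN.
R_n = 1 × 111.5 + 3 × 272.4 = 928.8 kN.
Design strength φR_n = 0.75 × 928.8 = 697 kN.

697 kN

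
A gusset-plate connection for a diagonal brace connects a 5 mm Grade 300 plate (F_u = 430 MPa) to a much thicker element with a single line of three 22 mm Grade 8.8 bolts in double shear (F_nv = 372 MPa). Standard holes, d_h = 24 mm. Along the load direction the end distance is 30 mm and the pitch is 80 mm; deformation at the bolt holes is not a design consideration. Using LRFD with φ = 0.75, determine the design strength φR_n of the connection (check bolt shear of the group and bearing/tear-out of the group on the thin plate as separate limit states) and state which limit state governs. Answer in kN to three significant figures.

256 kN (bearing governs)

Bolt shear: A_b = π·22²/4 = 380.1 mm²; R_n = 372 × 380.1 × 3 × 2 / 1000 = 848.5 kN → 0.75 × 848.5 = 636 kN.
Bearing (1.5 l_c t F_u ≤ 3.0 d t F_u): upper limit = 3.0·22·5·430 / 1000 = 141.9 kN.
  Edge l_c = 30 − 24/2 = 18 → r_n = 58.05 kN; interior l_c = 80 − 24 = 56 → r_n = 141.9 kN.
  R_n,bearing = 1·58.05 + 2·141.9 = 341.9 kN → 0.75 × 341.9 = 256 kN.
Bearing governs: 256 kN.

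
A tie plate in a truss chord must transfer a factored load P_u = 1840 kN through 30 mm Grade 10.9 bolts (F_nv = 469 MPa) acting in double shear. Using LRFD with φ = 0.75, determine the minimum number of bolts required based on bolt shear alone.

4 bolts

A_b = π·30²/4 = 706.9 mm².
Per-bolt design strength φR_n = 0.75 × 469 × 706.9 × 2 / 1000 = 497.3 kN.
n ≥ 1840 / 497.3 = 3.7 → use 4 bolts.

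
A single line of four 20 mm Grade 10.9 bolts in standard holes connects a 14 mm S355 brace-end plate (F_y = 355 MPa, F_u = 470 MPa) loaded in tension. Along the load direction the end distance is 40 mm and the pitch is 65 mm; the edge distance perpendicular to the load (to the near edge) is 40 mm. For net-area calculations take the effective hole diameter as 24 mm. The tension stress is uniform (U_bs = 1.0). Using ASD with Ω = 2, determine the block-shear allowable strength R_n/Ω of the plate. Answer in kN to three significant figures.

390 kN

Shear plane L_v = 40 + 3·65 = 235 mm; A_gv = 235 × 14 = 3290 mm².
A_nv = (235 − 3.5·24) × 14 = 2114 mm².
A_nt = (40 − 0.5·24) × 14 = 392 mm².
0.6 F_u A_nv = 596.1 kN; 0.6 F_y A_gv = 700.8 kN → shear rupture governs the shear term.
R_n = 596.1 + 1.0 × 470 × 392 / 1000 = 780.4 kN.
Allowable strength R_n/Ω = 780.4 / 2 = 390 kN.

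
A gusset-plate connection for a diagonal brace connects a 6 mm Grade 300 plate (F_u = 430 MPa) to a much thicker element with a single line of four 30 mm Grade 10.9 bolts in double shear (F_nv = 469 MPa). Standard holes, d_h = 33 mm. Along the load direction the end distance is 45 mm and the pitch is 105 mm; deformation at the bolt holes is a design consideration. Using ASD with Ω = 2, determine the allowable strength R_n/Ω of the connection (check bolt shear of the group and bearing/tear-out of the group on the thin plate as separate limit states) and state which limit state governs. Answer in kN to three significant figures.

Bolt shear: A_b = π·30²/4 = 706.9 mm²; R_n = 469 × 706.9 × 4 × 2 / 1000 = 2652 kN → 2652 / 2 = 1330 kN.
Bearing (1.2 l_c t F_u ≤ 2.4 d t F_u): upper limit = 2.4·30·6·430 / 1000 = 185.8 kN.
  Edge l_c = 45 − 33/2 = 28.5 → r_n = 88.24 kN; interior l_c = 105 − 33 = 72 → r_n = 185.8 kN.
  R_n,bearing = 1·88.24 + 3·185.8 = 645.5 kN → 645.5 / 2 = 323 kN.
Bearing governs: 323 kN.

323 kN (bearing governs)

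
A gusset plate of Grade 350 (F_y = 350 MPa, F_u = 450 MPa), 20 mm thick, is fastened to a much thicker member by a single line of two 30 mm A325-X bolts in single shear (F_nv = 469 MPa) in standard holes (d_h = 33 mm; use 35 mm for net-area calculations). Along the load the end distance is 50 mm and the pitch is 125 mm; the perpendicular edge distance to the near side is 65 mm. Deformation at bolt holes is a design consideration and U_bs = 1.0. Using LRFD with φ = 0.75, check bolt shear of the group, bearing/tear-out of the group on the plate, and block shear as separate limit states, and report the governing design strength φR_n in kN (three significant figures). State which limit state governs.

Bolt shear: A_b = π·30²/4 = 706.9 mm²; R_n = 469 × 706.9 × 2 × 1 / 1000 = 663 kN → 0.75 × 663 = 497 kN.
Bearing: edge l_c = 33.5, r_n = 361.8 kN; interior l_c = 92, r_n = 648 kN; R_n = 361.8 + 1·648 = 1010 kN → 757 kN.
Block shear: A_gv = 3500, A_nv = 2450, A_nt = 950 mm²; R_n = min(0.6F_uA_nv, 0.6F_yA_gv) + U_bs·F_u·A_nt = 1089 kN → 817 kN.
Bolt shear governs: 497 kN.

497 kN (bolt shear governs)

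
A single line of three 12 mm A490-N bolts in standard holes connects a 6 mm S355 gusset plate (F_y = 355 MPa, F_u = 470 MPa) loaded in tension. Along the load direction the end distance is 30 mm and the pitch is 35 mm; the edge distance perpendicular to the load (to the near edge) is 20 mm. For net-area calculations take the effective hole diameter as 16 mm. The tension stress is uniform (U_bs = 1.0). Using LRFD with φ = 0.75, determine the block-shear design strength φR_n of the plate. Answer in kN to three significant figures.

102 kN

Shear plane L_v = 30 + 2·35 = 100 mm; A_gv = 100 × 6 = 600 mm².
A_nv = (100 − 2.5·16) × 6 = 360 mm².
A_nt = (20 − 0.5·16) × 6 = 72 mm².
0.6 F_u A_nv = 101.5 kN; 0.6 F_y A_gv = 127.8 kN → shear rupture governs the shear term.
R_n = 101.5 + 1.0 × 470 × 72 / 1000 = 135.4 kN.
Design strength φR_n = 0.75 × 135.4 = 102 kN.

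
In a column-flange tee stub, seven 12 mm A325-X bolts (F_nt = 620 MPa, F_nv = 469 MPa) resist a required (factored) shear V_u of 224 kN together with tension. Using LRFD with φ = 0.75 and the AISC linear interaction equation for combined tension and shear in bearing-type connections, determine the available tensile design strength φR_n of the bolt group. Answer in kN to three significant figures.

A_b = π·12²/4 = 113.1 mm²; f_rv = 224 × 1000 / (7 × 113.1) = 282.9 MPa.
F'_nt = 1.3 F_nt − (F_nt / φF_nv) f_rv = 1.3·620 − (620/(0.75·469))·282.9 = 307.3 MPa, capped at F_nt → F'_nt = 307.3 MPa.
R_n = F'_nt · A_b · n = 307.3 × 113.1 × 7 / 1000 = 243.3 kN.
Design strength φR_n = 0.75 × 243.3 = 182 kN.

182 kN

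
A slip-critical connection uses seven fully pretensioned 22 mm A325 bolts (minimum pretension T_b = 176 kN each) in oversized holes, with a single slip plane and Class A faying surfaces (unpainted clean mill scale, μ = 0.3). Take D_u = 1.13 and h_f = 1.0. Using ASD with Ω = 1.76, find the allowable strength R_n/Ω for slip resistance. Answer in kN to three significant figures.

237 kN

R_n = μ · D_u · h_f · T_b · n_s · n_b = 0.3 × 1.13 × 1.0 × 176 × 1 × 7 = 417.6 kN.
Allowable strength R_n/Ω = 417.6 / 1.76 = 237 kN.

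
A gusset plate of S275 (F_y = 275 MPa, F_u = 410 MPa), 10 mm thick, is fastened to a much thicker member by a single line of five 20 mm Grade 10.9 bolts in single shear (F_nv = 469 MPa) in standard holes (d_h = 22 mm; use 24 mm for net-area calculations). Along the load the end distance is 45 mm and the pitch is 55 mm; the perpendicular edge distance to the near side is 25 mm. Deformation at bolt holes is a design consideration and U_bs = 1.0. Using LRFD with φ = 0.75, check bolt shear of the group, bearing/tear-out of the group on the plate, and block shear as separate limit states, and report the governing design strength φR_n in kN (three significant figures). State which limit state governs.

Bolt shear: A_b = π·20²/4 = 314.2 mm²; R_n = 469 × 314.2 × 5 × 1 / 1000 = 736.7 kN → 0.75 × 736.7 = 553 kN.
Bearing: edge l_c = 34, r_n = 167.3 kN; interior l_c = 33, r_n = 162.4 kN; R_n = 167.3 + 4·162.4 = 816.7 kN → 613 kN.
Block shear: A_gv = 2650, A_nv = 1570, A_nt = 130 mm²; R_n = min(0.6F_uA_nv, 0.6F_yA_gv) + U_bs·F_u·A_nt = 439.5 kN → 330 kN.
Block shear governs: 330 kN.

330 kN (block shear governs)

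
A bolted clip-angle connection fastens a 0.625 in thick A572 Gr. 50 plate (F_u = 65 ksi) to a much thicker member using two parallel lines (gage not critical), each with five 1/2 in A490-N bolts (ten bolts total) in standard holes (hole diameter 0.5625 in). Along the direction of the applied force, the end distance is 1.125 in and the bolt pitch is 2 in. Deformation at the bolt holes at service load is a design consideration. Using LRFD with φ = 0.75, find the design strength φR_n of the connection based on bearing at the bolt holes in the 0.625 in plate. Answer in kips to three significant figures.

Per bolt r_n = 1.2 l_c t F_u ≤ 2.4 d t F_u; upper limit = 2.4 × 0.5 × 0.625 × 65 = 48.75 kips.
Edge bolt: l_c = 1.125 − 0.5625/2 = 0.8438 in → 1.2 × 0.8438 × 0.625 × 65 = 41.13 → r_n = 41.13 kips.
Interior bolts: l_c = 2 − 0.5625 = 1.438 in → 1.2 × 1.438 × 0.625 × 65 = 70.08 → r_n = 48.75 kips.
R_n = 2 × 41.13 + 8 × 48.75 = 472.3 kips.
Design strength φR_n = 0.75 × 472.3 = 354 kips.

354 kips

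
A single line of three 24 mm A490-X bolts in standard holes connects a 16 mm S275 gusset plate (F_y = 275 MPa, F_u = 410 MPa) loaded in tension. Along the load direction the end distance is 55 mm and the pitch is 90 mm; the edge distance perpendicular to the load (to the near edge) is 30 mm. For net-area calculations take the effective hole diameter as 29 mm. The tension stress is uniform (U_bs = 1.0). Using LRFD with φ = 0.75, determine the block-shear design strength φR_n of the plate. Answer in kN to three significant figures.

Shear plane L_v = 55 + 2·90 = 235 mm; A_gv = 235 × 16 = 3760 mm².
A_nv = (235 − 2.5·29) × 16 = 2600 mm².
A_nt = (30 − 0.5·29) × 16 = 248 mm².
0.6 F_u A_nv = 639.6 kN; 0.6 F_y A_gv = 620.4 kN → shear yielding governs the shear term.
R_n = 620.4 + 1.0 × 410 × 248 / 1000 = 722.1 kN.
Design strength φR_n = 0.75 × 722.1 = 542 kN.

542 kN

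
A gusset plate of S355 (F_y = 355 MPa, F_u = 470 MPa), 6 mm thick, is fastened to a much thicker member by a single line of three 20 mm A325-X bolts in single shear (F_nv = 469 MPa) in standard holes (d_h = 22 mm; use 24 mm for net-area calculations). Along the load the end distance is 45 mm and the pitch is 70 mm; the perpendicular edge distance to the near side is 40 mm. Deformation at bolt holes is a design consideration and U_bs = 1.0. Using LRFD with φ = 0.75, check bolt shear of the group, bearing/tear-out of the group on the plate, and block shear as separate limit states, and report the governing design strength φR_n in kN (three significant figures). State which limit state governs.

Bolt shear: A_b = π·20²/4 = 314.2 mm²; R_n = 469 × 314.2 × 3 × 1 / 1000 = 442 kN → 0.75 × 442 = 332 kN.
Bearing: edge l_c = 34, r_n = 115.1 kN; interior l_c = 48, r_n = 135.4 kN; R_n = 115.1 + 2·135.4 = 385.8 kN → 289 kN.
Block shear: A_gv = 1110, A_nv = 750, A_nt = 168 mm²; R_n = min(0.6F_uA_nv, 0.6F_yA_gv) + U_bs·F_u·A_nt = 290.5 kN → 218 kN.
Block shear governs: 218 kN.

218 kN (block shear governs)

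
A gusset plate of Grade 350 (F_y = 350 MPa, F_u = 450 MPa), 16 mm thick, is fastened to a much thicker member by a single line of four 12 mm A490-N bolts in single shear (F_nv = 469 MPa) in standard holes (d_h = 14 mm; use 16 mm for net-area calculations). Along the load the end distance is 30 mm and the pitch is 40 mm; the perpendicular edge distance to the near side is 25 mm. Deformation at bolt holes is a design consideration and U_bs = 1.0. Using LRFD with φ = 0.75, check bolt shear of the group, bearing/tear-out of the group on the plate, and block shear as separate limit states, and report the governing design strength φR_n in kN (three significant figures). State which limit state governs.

159 kN (bolt shear governs)

Bolt shear: A_b = π·12²/4 = 113.1 mm²; R_n = 469 × 113.1 × 4 × 1 / 1000 = 212.2 kN → 0.75 × 212.2 = 159 kN.
Bearing: edge l_c = 23, r_n = 198.7 kN; interior l_c = 26, r_n = 207.4 kN; R_n = 198.7 + 3·207.4 = 820.8 kN → 616 kN.
Block shear: A_gv = 2400, A_nv = 1504, A_nt = 272 mm²; R_n = min(0.6F_uA_nv, 0.6F_yA_gv) + U_bs·F_u·A_nt = 528.5 kN → 396 kN.
Bolt shear governs: 159 kN.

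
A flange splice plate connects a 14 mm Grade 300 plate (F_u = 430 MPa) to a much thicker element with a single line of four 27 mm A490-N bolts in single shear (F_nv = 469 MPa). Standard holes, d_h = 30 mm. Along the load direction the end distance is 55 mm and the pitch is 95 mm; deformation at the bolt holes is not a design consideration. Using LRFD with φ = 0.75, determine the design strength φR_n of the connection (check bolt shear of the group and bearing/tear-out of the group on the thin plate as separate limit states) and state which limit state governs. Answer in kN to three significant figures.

806 kN (bolt shear governs)

Bolt shear: A_b = π·27²/4 = 572.6 mm²; R_n = 469 × 572.6 × 4 × 1 / 1000 = 1074 kN → 0.75 × 1074 = 806 kN.
Bearing (1.5 l_c t F_u ≤ 3.0 d t F_u): upper limit = 3.0·27·14·430 / 1000 = 487.6 kN.
  Edge l_c = 55 − 30/2 = 40 → r_n = 361.2 kN; interior l_c = 95 − 30 = 65 → r_n = 487.6 kN.
  R_n,bearing = 1·361.2 + 3·487.6 = 1824 kN → 0.75 × 1824 = 1370 kN.
Bolt shear governs: 806 kN.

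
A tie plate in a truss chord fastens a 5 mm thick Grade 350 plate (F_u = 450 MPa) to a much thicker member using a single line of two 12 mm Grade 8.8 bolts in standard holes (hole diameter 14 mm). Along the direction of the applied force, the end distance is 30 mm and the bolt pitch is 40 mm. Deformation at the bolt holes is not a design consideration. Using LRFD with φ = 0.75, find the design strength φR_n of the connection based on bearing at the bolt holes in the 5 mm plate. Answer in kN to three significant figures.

119 kN

Per bolt r_n = 1.5 l_c t F_u ≤ 3.0 d t F_u; upper limit = 3.0 × 12 × 5 × 450 / 1000 = 81 kN.
Edge bolt: l_c = 30 − 14/2 = 23 mm → 1.5 × 23 × 5 × 450 / 1000 = 77.62 → r_n = 77.62 kN.
Interior bolts: l_c = 40 − 14 = 26 mm → 1.5 × 26 × 5 × 450 / 1000 = 87.75 → r_n = 81 kN.
R_n = 1 × 77.62 + 1 × 81 = 158.6 kN.
Design strength φR_n = 0.75 × 158.6 = 119 kN.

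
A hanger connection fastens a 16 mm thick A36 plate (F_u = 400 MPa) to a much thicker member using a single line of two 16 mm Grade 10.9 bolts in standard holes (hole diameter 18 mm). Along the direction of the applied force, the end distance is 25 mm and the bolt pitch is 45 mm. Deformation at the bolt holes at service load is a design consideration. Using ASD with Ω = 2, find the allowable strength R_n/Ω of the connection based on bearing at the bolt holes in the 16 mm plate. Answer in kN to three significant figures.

165 kN

Per bolt r_n = 1.2 l_c t F_u ≤ 2.4 d t F_u; upper limit = 2.4 × 16 × 16 × 400 / 1000 = 245.8 kN.
Edge bolt: l_c = 25 − 18/2 = 16 mm → 1.2 × 16 × 16 × 400 / 1000 = 122.9 → r_n = 122.9 kN.
Interior bolts: l_c = 45 − 18 = 27 mm → 1.2 × 27 × 16 × 400 / 1000 = 207.4 → r_n = 207.4 kN.
R_n = 1 × 122.9 + 1 × 207.4 = 330.2 kN.
Allowable strength R_n/Ω = 330.2 / 2 = 165 kN.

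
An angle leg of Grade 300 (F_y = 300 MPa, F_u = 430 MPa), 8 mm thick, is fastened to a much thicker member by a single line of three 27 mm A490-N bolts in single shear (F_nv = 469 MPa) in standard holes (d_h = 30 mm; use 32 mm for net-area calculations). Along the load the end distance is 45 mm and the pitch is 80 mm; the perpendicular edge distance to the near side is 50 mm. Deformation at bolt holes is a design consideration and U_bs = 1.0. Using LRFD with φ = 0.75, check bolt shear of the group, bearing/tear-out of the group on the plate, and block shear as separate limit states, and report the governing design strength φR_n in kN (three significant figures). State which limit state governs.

Bolt shear: A_b = π·27²/4 = 572.6 mm²; R_n = 469 × 572.6 × 3 × 1 / 1000 = 805.6 kN → 0.75 × 805.6 = 604 kN.
Bearing: edge l_c = 30, r_n = 123.8 kN; interior l_c = 50, r_n = 206.4 kN; R_n = 123.8 + 2·206.4 = 536.6 kN → 402 kN.
Block shear: A_gv = 1640, A_nv = 1000, A_nt = 272 mm²; R_n = min(0.6F_uA_nv, 0.6F_yA_gv) + U_bs·F_u·A_nt = 375 kN → 281 kN.
Block shear governs: 281 kN.

281 kN (block shear governs)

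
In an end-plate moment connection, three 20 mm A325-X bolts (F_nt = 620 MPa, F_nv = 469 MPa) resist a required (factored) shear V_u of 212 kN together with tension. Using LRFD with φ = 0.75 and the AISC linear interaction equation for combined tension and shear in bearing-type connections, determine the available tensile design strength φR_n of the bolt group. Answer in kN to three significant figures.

289 kN

A_b = π·20²/4 = 314.2 mm²; f_rv = 212 × 1000 / (3 × 314.2) = 224.9 MPa.
F'_nt = 1.3 F_nt − (F_nt / φF_nv) f_rv = 1.3·620 − (620/(0.75·469))·224.9 = 409.5 MPa, capped at F_nt → F'_nt = 409.5 MPa.
R_n = F'_nt · A_b · n = 409.5 × 314.2 × 3 / 1000 = 386 kN.
Design strength φR_n = 0.75 × 386 = 289 kN.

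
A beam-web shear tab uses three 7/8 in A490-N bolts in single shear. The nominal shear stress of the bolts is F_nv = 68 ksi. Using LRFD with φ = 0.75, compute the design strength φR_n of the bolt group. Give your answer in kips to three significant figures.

92 kips

A_b = π × 0.875² / 4 = 0.6013 in².
R_n = F_nv · A_b · n · n_s = 68 × 0.6013 × 3 × 1 = 122.7 kips.
Design strength φR_n = 0.75 × 122.7 = 92 kips.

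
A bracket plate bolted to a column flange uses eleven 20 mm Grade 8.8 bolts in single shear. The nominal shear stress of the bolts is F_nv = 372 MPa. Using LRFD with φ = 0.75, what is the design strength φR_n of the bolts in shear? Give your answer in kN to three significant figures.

A_b = π × 20² / 4 = 314.2 mm².
R_n = F_nv · A_b · n · n_s = 372 × 314.2 × 11 × 1 / 1000 = 1286 kN.
Design strength φR_n = 0.75 × 1286 = 964 kN.

964 kN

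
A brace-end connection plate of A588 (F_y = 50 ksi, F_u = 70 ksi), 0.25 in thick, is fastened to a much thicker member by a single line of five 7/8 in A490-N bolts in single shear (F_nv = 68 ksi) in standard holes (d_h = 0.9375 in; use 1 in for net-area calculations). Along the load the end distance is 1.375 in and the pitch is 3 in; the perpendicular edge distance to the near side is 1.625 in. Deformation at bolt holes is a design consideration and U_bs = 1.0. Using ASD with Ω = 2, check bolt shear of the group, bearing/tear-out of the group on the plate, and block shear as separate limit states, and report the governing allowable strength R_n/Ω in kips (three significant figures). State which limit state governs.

56.4 kips (block shear governs)

Bolt shear: A_b = π·0.875²/4 = 0.6013 in²; R_n = 68 × 0.6013 × 5 × 1 = 204.4 kips → 204.4 / 2 = 102 kips.
Bearing: edge l_c = 0.9062, r_n = 19.03 kips; interior l_c = 2.062, r_n = 36.75 kips; R_n = 19.03 + 4·36.75 = 166 kips → 83 kips.
Block shear: A_gv = 3.344, A_nv = 2.219, A_nt = 0.2812 in²; R_n = min(0.6F_uA_nv, 0.6F_yA_gv) + U_bs·F_u·A_nt = 112.9 kips → 56.4 kips.
Block shear governs: 56.4 kips.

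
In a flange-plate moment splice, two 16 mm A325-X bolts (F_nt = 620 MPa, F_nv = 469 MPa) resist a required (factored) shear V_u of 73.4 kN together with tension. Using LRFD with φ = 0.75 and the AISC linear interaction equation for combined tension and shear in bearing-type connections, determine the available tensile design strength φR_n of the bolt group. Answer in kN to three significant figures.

146 kN

A_b = π·16²/4 = 201.1 mm²; f_rv = 73.4 × 1000 / (2 × 201.1) = 182.5 MPa.
F'_nt = 1.3 F_nt − (F_nt / φF_nv) f_rv = 1.3·620 − (620/(0.75·469))·182.5 = 484.3 MPa, capped at F_nt → F'_nt = 484.3 MPa.
R_n = F'_nt · A_b · n = 484.3 × 201.1 × 2 / 1000 = 194.7 kN.
Design strength φR_n = 0.75 × 194.7 = 146 kN.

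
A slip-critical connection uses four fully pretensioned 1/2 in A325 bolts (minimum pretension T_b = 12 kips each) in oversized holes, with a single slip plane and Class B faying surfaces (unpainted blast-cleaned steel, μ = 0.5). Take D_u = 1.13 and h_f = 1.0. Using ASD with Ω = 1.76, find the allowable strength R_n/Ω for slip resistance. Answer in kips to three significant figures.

R_n = μ · D_u · h_f · T_b · n_s · n_b = 0.5 × 1.13 × 1.0 × 12 × 1 × 4 = 27.12 kips.
Allowable strength R_n/Ω = 27.12 / 1.76 = 15.4 kips.

15.4 kips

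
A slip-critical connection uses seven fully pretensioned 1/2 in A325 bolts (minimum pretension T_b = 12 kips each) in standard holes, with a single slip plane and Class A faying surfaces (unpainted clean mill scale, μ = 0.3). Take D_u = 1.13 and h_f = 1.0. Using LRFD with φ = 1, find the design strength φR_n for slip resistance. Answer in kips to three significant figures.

28.5 kips

R_n = μ · D_u · h_f · T_b · n_s · n_b = 0.3 × 1.13 × 1.0 × 12 × 1 × 7 = 28.48 kips.
Design strength φR_n = 1 × 28.48 = 28.5 kips.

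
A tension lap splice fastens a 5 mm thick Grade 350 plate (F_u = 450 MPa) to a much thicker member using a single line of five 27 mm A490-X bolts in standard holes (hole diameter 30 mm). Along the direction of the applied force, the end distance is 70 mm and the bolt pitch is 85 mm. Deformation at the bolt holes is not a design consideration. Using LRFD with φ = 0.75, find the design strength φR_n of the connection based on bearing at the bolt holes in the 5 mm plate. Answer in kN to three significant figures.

Per bolt r_n = 1.5 l_c t F_u ≤ 3.0 d t F_u; upper limit = 3.0 × 27 × 5 × 450 / 1000 = 182.2 kN.
Edge bolt: l_c = 70 − 30/2 = 55 mm → 1.5 × 55 × 5 × 450 / 1000 = 185.6 → r_n = 182.2 kN.
Interior bolts: l_c = 85 − 30 = 55 mm → 1.5 × 55 × 5 × 450 / 1000 = 185.6 → r_n = 182.2 kN.
R_n = 1 × 182.2 + 4 × 182.2 = 911.2 kN.
Design strength φR_n = 0.75 × 911.2 = 683 kN.

683 kN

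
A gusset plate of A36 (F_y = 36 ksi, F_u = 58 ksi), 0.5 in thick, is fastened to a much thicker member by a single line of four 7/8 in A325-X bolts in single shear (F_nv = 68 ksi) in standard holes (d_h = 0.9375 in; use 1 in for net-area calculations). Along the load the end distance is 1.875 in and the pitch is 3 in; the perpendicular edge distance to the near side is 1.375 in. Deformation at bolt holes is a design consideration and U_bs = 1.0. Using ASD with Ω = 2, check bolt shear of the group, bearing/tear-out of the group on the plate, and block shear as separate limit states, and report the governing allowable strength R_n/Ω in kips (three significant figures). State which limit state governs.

71.4 kips (block shear governs)

Bolt shear: A_b = π·0.875²/4 = 0.6013 in²; R_n = 68 × 0.6013 × 4 × 1 = 163.6 kips → 163.6 / 2 = 81.8 kips.
Bearing: edge l_c = 1.406, r_n = 48.94 kips; interior l_c = 2.062, r_n = 60.9 kips; R_n = 48.94 + 3·60.9 = 231.6 kips → 116 kips.
Block shear: A_gv = 5.438, A_nv = 3.688, A_nt = 0.4375 in²; R_n = min(0.6F_uA_nv, 0.6F_yA_gv) + U_bs·F_u·A_nt = 142.8 kips → 71.4 kips.
Block shear governs: 71.4 kips.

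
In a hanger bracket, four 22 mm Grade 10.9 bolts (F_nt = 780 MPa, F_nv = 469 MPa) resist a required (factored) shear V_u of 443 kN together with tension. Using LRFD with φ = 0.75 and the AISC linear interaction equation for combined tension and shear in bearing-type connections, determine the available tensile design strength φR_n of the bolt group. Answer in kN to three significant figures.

A_b = π·22²/4 = 380.1 mm²; f_rv = 443 × 1000 / (4 × 380.1) = 291.3 MPa.
F'_nt = 1.3 F_nt − (F_nt / φF_nv) f_rv = 1.3·780 − (780/(0.75·469))·291.3 = 367.9 MPa, capped at F_nt → F'_nt = 367.9 MPa.
R_n = F'_nt · A_b · n = 367.9 × 380.1 × 4 / 1000 = 559.5 kN.
Design strength φR_n = 0.75 × 559.5 = 420 kN.

420 kN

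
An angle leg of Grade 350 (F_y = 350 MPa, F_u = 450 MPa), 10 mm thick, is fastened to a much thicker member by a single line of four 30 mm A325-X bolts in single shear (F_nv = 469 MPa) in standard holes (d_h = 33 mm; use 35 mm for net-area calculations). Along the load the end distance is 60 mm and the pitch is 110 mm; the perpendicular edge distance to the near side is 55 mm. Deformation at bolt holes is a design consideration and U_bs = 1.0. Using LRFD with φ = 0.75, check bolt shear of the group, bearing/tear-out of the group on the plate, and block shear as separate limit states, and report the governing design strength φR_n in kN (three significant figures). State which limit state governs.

Bolt shear: A_b = π·30²/4 = 706.9 mm²; R_n = 469 × 706.9 × 4 × 1 / 1000 = 1326 kN → 0.75 × 1326 = 995 kN.
Bearing: edge l_c = 43.5, r_n = 234.9 kN; interior l_c = 77, r_n = 324 kN; R_n = 234.9 + 3·324 = 1207 kN → 905 kN.
Block shear: A_gv = 3900, A_nv = 2675, A_nt = 375 mm²; R_n = min(0.6F_uA_nv, 0.6F_yA_gv) + U_bs·F_u·A_nt = 891 kN → 668 kN.
Block shear governs: 668 kN.

668 kN (block shear governs)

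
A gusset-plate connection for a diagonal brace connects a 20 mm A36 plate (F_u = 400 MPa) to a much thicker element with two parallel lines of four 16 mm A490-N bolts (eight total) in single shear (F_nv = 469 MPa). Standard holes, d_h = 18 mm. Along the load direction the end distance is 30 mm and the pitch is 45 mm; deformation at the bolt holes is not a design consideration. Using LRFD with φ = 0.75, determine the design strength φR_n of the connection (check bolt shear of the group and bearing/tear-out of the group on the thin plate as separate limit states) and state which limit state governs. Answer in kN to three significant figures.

Bolt shear: A_b = π·16²/4 = 201.1 mm²; R_n = 469 × 201.1 × 8 × 1 / 1000 = 754.4 kN → 0.75 × 754.4 = 566 kN.
Bearing (1.5 l_c t F_u ≤ 3.0 d t F_u): upper limit = 3.0·16·20·400 / 1000 = 384 kN.
  Edge l_c = 30 − 18/2 = 21 → r_n = 252 kN; interior l_c = 45 − 18 = 27 → r_n = 324 kN.
  R_n,bearing = 2·252 + 6·324 = 2448 kN → 0.75 × 2448 = 1840 kN.
Bolt shear governs: 566 kN.

566 kN (bolt shear governs)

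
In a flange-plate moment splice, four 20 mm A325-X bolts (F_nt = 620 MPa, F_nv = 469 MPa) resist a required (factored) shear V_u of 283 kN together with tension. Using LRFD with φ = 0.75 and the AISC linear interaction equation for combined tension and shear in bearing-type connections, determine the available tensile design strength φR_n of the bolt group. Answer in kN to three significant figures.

A_b = π·20²/4 = 314.2 mm²; f_rv = 283 × 1000 / (4 × 314.2) = 225.2 MPa.
F'_nt = 1.3 F_nt − (F_nt / φF_nv) f_rv = 1.3·620 − (620/(0.75·469))·225.2 = 409.1 MPa, capped at F_nt → F'_nt = 409.1 MPa.
R_n = F'_nt · A_b · n = 409.1 × 314.2 × 4 / 1000 = 514 kN.
Design strength φR_n = 0.75 × 514 = 386 kN.

386 kN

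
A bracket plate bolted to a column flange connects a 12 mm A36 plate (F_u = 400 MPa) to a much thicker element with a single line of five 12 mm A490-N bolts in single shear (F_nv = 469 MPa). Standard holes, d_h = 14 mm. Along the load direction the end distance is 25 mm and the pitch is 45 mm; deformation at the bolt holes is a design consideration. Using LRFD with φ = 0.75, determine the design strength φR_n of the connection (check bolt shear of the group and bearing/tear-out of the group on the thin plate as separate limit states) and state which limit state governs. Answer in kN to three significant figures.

Bolt shear: A_b = π·12²/4 = 113.1 mm²; R_n = 469 × 113.1 × 5 × 1 / 1000 = 265.2 kN → 0.75 × 265.2 = 199 kN.
Bearing (1.2 l_c t F_u ≤ 2.4 d t F_u): upper limit = 2.4·12·12·400 / 1000 = 138.2 kN.
  Edge l_c = 25 − 14/2 = 18 → r_n = 103.7 kN; interior l_c = 45 − 14 = 31 → r_n = 138.2 kN.
  R_n,bearing = 1·103.7 + 4·138.2 = 656.6 kN → 0.75 × 656.6 = 492 kN.
Bolt shear governs: 199 kN.

199 kN (bolt shear governs)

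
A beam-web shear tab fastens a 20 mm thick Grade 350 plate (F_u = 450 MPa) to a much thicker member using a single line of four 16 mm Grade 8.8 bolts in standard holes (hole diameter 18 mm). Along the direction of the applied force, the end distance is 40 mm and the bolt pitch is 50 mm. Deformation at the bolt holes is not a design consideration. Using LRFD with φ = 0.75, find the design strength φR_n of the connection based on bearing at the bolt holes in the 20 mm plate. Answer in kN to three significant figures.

Per bolt r_n = 1.5 l_c t F_u ≤ 3.0 d t F_u; upper limit = 3.0 × 16 × 20 × 450 / 1000 = 432 kN.
Edge bolt: l_c = 40 − 18/2 = 31 mm → 1.5 × 31 × 20 × 450 / 1000 = 418.5 → r_n = 418.5 kN.
Interior bolts: l_c = 50 − 18 = 32 mm → 1.5 × 32 × 20 × 450 / 1000 = 432 → r_n = 432 kN.
R_n = 1 × 418.5 + 3 × 432 = 1714 kN.
Design strength φR_n = 0.75 × 1714 = 1290 kN.

1290 kN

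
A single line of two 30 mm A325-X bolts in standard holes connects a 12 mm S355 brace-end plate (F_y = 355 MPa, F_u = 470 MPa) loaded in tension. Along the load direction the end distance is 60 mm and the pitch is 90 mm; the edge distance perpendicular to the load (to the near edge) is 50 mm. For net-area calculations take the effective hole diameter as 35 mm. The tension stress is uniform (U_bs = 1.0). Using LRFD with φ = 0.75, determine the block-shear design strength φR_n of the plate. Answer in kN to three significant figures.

385 kN

Shear plane L_v = 60 + 1·90 = 150 mm; A_gv = 150 × 12 = 1800 mm².
A_nv = (150 − 1.5·35) × 12 = 1170 mm².
A_nt = (50 − 0.5·35) × 12 = 390 mm².
0.6 F_u A_nv = 329.9 kN; 0.6 F_y A_gv = 383.4 kN → shear rupture governs the shear term.
R_n = 329.9 + 1.0 × 470 × 390 / 1000 = 513.2 kN.
Design strength φR_n = 0.75 × 513.2 = 385 kN.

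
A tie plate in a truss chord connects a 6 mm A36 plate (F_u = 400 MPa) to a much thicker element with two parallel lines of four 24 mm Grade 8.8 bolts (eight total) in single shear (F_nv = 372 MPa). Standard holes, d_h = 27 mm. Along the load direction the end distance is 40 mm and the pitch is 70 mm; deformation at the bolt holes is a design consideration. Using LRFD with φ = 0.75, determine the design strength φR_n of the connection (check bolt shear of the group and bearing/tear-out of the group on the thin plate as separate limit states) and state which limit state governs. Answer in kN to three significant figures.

672 kN (bearing governs)

Bolt shear: A_b = π·24²/4 = 452.4 mm²; R_n = 372 × 452.4 × 8 × 1 / 1000 = 1346 kN → 0.75 × 1346 = 1010 kN.
Bearing (1.2 l_c t F_u ≤ 2.4 d t F_u): upper limit = 2.4·24·6·400 / 1000 = 138.2 kN.
  Edge l_c = 40 − 27/2 = 26.5 → r_n = 76.32 kN; interior l_c = 70 − 27 = 43 → r_n = 123.8 kN.
  R_n,bearing = 2·76.32 + 6·123.8 = 895.7 kN → 0.75 × 895.7 = 672 kN.
Bearing governs: 672 kN.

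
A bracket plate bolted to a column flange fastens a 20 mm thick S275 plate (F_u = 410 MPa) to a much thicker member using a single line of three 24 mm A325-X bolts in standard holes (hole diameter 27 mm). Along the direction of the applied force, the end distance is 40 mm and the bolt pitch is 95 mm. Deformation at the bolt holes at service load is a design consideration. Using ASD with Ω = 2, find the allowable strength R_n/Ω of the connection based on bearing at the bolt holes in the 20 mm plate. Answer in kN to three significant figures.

603 kN

Per bolt r_n = 1.2 l_c t F_u ≤ 2.4 d t F_u; upper limit = 2.4 × 24 × 20 × 410 / 1000 = 472.3 kN.
Edge bolt: l_c = 40 − 27/2 = 26.5 mm → 1.2 × 26.5 × 20 × 410 / 1000 = 260.8 → r_n = 260.8 kN.
Interior bolts: l_c = 95 − 27 = 68 mm → 1.2 × 68 × 20 × 410 / 1000 = 669.1 → r_n = 472.3 kN.
R_n = 1 × 260.8 + 2 × 472.3 = 1205 kN.
Allowable strength R_n/Ω = 1205 / 2 = 603 kN.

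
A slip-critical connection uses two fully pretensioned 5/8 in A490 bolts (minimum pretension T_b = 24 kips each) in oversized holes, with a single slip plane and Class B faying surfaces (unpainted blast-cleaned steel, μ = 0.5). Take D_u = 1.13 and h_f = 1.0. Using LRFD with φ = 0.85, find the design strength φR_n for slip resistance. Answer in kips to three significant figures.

23.1 kips

R_n = μ · D_u · h_f · T_b · n_s · n_b = 0.5 × 1.13 × 1.0 × 24 × 1 × 2 = 27.12 kips.
Design strength φR_n = 0.85 × 27.12 = 23.1 kips.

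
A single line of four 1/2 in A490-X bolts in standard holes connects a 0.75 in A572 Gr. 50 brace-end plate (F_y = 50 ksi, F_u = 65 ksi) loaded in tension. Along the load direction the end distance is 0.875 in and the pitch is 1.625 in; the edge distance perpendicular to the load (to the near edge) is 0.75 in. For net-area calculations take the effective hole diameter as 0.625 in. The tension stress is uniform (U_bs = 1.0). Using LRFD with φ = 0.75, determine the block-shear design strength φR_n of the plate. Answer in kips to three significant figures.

Shear plane L_v = 0.875 + 3·1.625 = 5.75 in; A_gv = 5.75 × 0.75 = 4.312 in².
A_nv = (5.75 − 3.5·0.625) × 0.75 = 2.672 in².
A_nt = (0.75 − 0.5·0.625) × 0.75 = 0.3281 in².
0.6 F_u A_nv = 104.2 kips; 0.6 F_y A_gv = 129.4 kips → shear rupture governs the shear term.
R_n = 104.2 + 1.0 × 65 × 0.3281 = 125.5 kips.
Design strength φR_n = 0.75 × 125.5 = 94.1 kips.

94.1 kips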